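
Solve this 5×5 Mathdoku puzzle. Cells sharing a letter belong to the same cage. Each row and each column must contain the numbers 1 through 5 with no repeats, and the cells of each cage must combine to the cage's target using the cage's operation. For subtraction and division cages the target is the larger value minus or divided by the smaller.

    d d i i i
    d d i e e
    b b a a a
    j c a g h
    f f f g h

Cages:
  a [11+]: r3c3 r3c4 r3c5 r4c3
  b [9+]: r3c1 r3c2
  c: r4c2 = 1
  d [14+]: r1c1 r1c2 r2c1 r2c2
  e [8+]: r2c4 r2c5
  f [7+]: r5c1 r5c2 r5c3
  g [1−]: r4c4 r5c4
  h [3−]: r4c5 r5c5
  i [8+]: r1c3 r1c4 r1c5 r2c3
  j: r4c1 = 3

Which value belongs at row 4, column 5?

2

Cage j is given, which forces r4c1 = 3.
Cage c is a single given cell, so r4c2 = 1.
Row 5 needs a 3, and only r5c4 is open for it.
Column 4 already has 3, leaving r2c4 = 5.
Cage e needs two cells with sum 8, which forces r2c5 = 3.
Row 3 needs a 3, and only r3c3 is open for it.
The 4 cells of cage i must have sum 8; hence r2c3 = 1.
The 4 cells of cage d must have sum 14; hence r1c1 = 5.
The 4 cells of cage d must have sum 14, so r1c2 = 3.
5 is placed in column 1, so r3c1 = 4.
Row 3 now contains 4, leaving r3c2 = 5.
The 3 cells of cage f must have sum 7, which forces r5c1 = 1.
Column 1 already has 4, so r2c1 = 2.
Cage d has sum 14, so r2c2 = 4.
Cage a has sum 11, which forces r4c3 = 5.
Row 4 now contains 5, leaving r4c5 = 2.
Column 2 already has 4, leaving r5c2 = 2.
Row 5 now contains 2, so r5c3 = 4.
2 is placed in column 5; hence r5c5 = 5.
4 is placed in column 3, which forces r1c3 = 2.
Cage a has sum 11, so r3c4 = 2.
2 is placed in column 5, so r3c5 = 1.
Row 4 now contains 2, so r4c4 = 4.
Column 4 now contains 4; hence r1c4 = 1.
Column 5 now contains 1, which forces r1c5 = 4.
Filled in: 5 3 2 1 4 / 2 4 1 5 3 / 4 5 3 2 1 / 3 1 5 4 2 / 1 2 4 3 5.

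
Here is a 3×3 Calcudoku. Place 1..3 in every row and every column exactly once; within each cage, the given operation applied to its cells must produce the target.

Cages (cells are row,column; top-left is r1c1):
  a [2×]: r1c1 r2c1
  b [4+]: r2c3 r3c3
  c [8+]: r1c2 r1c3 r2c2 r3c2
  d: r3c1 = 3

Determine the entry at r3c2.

Cage c has sum 8, which forces r1c3 = 2.
Cage d is a single given cell, leaving r3c1 = 3.
3 is placed in row 3, which forces r3c3 = 1.
2 is placed in row 1, which forces r1c1 = 1.
Row 1 now contains 1, leaving r1c2 = 3.
Cage a needs two cells with product 2, which forces r2c1 = 2.
Column 2 already has 3; hence r2c2 = 1.
Column 3 now contains 1; hence r2c3 = 3.
1 is placed in row 3, which forces r3c2 = 2.
Completed grid: 1 3 2 / 2 1 3 / 3 2 1.

2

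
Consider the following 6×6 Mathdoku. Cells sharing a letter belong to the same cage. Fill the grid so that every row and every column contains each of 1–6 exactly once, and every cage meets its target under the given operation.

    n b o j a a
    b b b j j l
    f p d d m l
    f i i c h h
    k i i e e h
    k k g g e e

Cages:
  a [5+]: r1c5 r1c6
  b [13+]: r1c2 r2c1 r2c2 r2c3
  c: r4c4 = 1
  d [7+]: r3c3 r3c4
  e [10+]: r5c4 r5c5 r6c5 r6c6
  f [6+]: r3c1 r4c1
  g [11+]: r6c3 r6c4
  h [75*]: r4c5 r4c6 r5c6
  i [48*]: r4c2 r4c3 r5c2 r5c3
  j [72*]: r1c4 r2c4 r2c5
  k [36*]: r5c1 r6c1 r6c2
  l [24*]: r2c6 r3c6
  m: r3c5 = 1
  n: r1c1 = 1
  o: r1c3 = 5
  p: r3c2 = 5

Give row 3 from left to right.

Cage n is a single given cell; hence r1c1 = 1.
Cage o is a single given cell, so r1c3 = 5.
P is a freebie, leaving r3c2 = 5.
Cage m is given, leaving r3c5 = 1.
C is a freebie, so r4c4 = 1.
Cage h needs product 75, which forces r4c5 = 5.
Cage h needs product 75, which forces r4c6 = 3.
Cage h needs product 75, leaving r5c6 = 5.
5 is placed in column 3, so r6c3 = 6.
6 is placed in row 6; hence r6c4 = 5.
Cage a's pair has sum 5, which forces r1c5 = 3.
The two cells of cage a must have sum 5, leaving r1c6 = 2.
Column 6 now contains 2; hence r6c6 = 1.
The 4 cells of cage e must have sum 10; hence r5c4 = 3.
The 3 cells of cage j must have product 72, so r1c4 = 6.
Column 4 now contains 3; hence r2c4 = 2.
The 3 cells of cage j must have product 72, leaving r2c5 = 6.
6 is placed in row 2, which forces r2c6 = 4.
The two cells of cage d must have sum 7; hence r3c3 = 3.
Column 4 now contains 3, so r3c4 = 4.
Column 6 now contains 4; hence r3c6 = 6.
3 is placed in row 5, leaving r5c1 = 6.
Row 1 already has 6, so r1c2 = 4.
Cage b has sum 13; hence r2c1 = 5.
The 4 cells of cage b must have sum 13; hence r2c2 = 3.
Column 3 now contains 3, so r2c3 = 1.
4 is placed in row 3, leaving r3c1 = 2.
The two cells of cage f must have sum 6, so r4c1 = 4.
Cage i has product 48; hence r4c2 = 6.
Row 4 now contains 4, so r4c3 = 2.
Column 3 already has 2, leaving r5c3 = 4.
Row 5 now contains 4, which forces r5c5 = 2.
Column 1 now contains 2, so r6c1 = 3.
3 is placed in column 2, leaving r6c2 = 2.
2 is placed in column 5, leaving r6c5 = 4.
2 is placed in row 5, so r5c2 = 1.
Filled in: 1 4 5 6 3 2 / 5 3 1 2 6 4 / 2 5 3 4 1 6 / 4 6 2 1 5 3 / 6 1 4 3 2 5 / 3 2 6 5 4 1.

2 5 3 4 1 6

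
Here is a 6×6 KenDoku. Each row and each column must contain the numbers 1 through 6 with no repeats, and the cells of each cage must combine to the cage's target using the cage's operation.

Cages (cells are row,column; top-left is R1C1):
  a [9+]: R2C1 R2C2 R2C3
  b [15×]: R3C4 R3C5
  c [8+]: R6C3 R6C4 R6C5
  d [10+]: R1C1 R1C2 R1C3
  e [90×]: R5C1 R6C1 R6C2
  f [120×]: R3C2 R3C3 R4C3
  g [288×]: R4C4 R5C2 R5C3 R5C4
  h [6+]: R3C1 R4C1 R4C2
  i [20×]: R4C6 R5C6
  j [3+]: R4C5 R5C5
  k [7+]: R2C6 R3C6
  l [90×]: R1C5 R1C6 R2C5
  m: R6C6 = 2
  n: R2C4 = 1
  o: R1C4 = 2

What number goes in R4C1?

O is a freebie, so R1C4 = 2.
Cage n is given, leaving R2C4 = 1.
M is a freebie, leaving R6C6 = 2.
In row 2, 5 can only go at R2C5, so R2C5 = 5.
Cage b needs two cells with product 15; hence R3C4 = 5.
Column 5 now contains 5, leaving R3C5 = 3.
Column 5 now contains 3, leaving R1C5 = 6.
Cage l needs product 90; hence R1C6 = 3.
Column 6 now contains 3, which forces R2C6 = 6.
Cage f needs product 120, which forces R4C3 = 5.
5 is placed in row 4; hence R4C6 = 4.
Column 6 already has 4, which forces R5C6 = 5.
Column 6 already has 4, which forces R3C6 = 1.
Row 4 now contains 4, leaving R4C4 = 6.
Cage g needs product 288; hence R5C4 = 4.
Column 4 already has 4, so R6C4 = 3.
Row 3 already has 1, which forces R3C1 = 2.
The 3 cells of cage e must have product 90; hence R5C1 = 3.
3 is placed in column 1, so R2C1 = 4.
3 is placed in column 1; hence R4C1 = 1.
Cage h needs sum 6, leaving R4C2 = 3.
Row 4 now contains 1, so R4C5 = 2.
Column 5 now contains 2, so R5C5 = 1.
Column 5 already has 1, leaving R6C5 = 4.
Column 1 already has 1, leaving R1C1 = 5.
Column 2 already has 3, so R2C2 = 2.
Cage a needs sum 9, so R2C3 = 3.
Column 2 already has 2, which forces R5C2 = 6.
6 is placed in row 5; hence R5C3 = 2.
Column 1 already has 5, so R6C1 = 6.
6 is placed in column 2, which forces R6C2 = 5.
4 is placed in row 6, which forces R6C3 = 1.
The 3 cells of cage d must have sum 10, leaving R1C2 = 1.
1 is placed in column 3, leaving R1C3 = 4.
6 is placed in column 2, so R3C2 = 4.
The 3 cells of cage f must have product 120; hence R3C3 = 6.
Completed grid: 5 1 4 2 6 3 / 4 2 3 1 5 6 / 2 4 6 5 3 1 / 1 3 5 6 2 4 / 3 6 2 4 1 5 / 6 5 1 3 4 2.

1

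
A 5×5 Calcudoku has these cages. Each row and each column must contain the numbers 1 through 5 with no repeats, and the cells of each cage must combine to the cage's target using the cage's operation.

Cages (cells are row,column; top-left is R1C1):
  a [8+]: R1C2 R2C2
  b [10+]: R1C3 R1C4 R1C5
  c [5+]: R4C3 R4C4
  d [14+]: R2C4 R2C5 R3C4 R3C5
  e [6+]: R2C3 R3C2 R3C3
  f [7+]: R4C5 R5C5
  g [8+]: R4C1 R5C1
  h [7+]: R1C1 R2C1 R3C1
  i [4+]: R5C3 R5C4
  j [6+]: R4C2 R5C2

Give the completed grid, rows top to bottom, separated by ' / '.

The only place for 5 in column 3 is R1C3.
Row 1 already has 5, which forces R1C2 = 3.
Cage a needs two cells with sum 8, leaving R2C2 = 5.
Row 1 needs a 2, and only R1C1 is open for it.
Column 2 needs a 1, and only R3C2 is open for it.
Cage h has sum 7; hence R2C1 = 1.
1 is placed in row 3; hence R3C1 = 4.
Column 3 needs a 4, and only R4C3 is open for it.
4 is placed in row 4; hence R4C2 = 2.
Cage c needs two cells with sum 5, which forces R4C4 = 1.
Cage j needs two cells with sum 6, which forces R5C2 = 4.
Column 4 now contains 1; hence R5C4 = 3.
Column 4 now contains 1; hence R1C4 = 4.
The 3 cells of cage b must have sum 10; hence R1C5 = 1.
Column 4 now contains 4, which forces R2C4 = 2.
2 is placed in column 4, which forces R3C4 = 5.
Cage g's pair has sum 8, leaving R4C1 = 3.
The two cells of cage f must have sum 7, leaving R4C5 = 5.
Row 5 already has 3, leaving R5C1 = 5.
Row 5 already has 3, which forces R5C3 = 1.
The two cells of cage f must have sum 7, so R5C5 = 2.
2 is placed in row 2, leaving R2C3 = 3.
Cage d has sum 14, which forces R2C5 = 4.
Cage e has sum 6; hence R3C3 = 2.
Column 5 now contains 2, leaving R3C5 = 3.

2 3 5 4 1 / 1 5 3 2 4 / 4 1 2 5 3 / 3 2 4 1 5 / 5 4 1 3 2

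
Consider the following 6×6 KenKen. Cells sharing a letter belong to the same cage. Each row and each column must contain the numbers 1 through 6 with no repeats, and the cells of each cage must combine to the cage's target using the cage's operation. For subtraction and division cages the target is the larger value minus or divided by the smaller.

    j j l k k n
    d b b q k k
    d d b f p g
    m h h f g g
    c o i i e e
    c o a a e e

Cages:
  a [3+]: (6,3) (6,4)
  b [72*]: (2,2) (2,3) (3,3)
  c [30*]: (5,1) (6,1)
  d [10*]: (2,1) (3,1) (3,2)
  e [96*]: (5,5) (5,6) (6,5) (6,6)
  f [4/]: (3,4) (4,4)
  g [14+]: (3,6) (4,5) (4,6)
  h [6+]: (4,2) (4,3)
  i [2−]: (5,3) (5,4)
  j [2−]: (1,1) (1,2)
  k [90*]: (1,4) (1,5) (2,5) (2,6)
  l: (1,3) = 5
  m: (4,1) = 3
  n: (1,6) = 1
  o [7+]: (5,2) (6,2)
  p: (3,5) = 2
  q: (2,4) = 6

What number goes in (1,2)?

2

L is a freebie, so (1,3) = 5.
N is a freebie, leaving (1,6) = 1.
Q is a freebie; hence (2,4) = 6.
Cage p is given; hence (3,5) = 2.
Cage m is given, leaving (4,1) = 3.
Cage d has product 10, leaving (2,1) = 2.
Cage b has product 72, leaving (3,3) = 6.
Row 2 needs a 1, and only (2,5) is open for it.
The 4 cells of cage k must have product 90, which forces (1,4) = 3.
Cage k needs product 90, leaving (1,5) = 6.
Cage k has product 90, which forces (2,6) = 5.
Row 1 already has 6, so (1,1) = 4.
Cage j needs two cells with difference 2, leaving (1,2) = 2.
The 3 cells of cage g must have sum 14, so (4,6) = 6.
The only place for 3 in row 3 is (3,6).
The 3 cells of cage g must have sum 14, so (4,5) = 5.
Row 4 now contains 5, so (4,2) = 4.
Cage h needs two cells with sum 6, so (4,3) = 2.
4 is placed in row 4; hence (4,4) = 1.
Column 3 now contains 2; hence (6,3) = 1.
Column 4 already has 1, so (6,4) = 2.
Row 6 now contains 2; hence (6,6) = 4.
4 is placed in column 2, which forces (2,2) = 3.
Cage b has product 72, which forces (2,3) = 4.
Column 4 already has 1; hence (3,4) = 4.
The two cells of cage o must have sum 7, so (5,2) = 1.
Cage i needs two cells with difference 2, so (5,3) = 3.
Cage i's pair has difference 2, which forces (5,4) = 5.
Cage e needs product 96; hence (5,5) = 4.
4 is placed in column 6, which forces (5,6) = 2.
Cage o needs two cells with sum 7; hence (6,2) = 6.
Row 6 now contains 4, so (6,5) = 3.
Cage d has product 10, so (3,1) = 1.
Column 2 already has 1, which forces (3,2) = 5.
5 is placed in row 5; hence (5,1) = 6.
6 is placed in row 6; hence (6,1) = 5.
Completed grid: 4 2 5 3 6 1 / 2 3 4 6 1 5 / 1 5 6 4 2 3 / 3 4 2 1 5 6 / 6 1 3 5 4 2 / 5 6 1 2 3 4.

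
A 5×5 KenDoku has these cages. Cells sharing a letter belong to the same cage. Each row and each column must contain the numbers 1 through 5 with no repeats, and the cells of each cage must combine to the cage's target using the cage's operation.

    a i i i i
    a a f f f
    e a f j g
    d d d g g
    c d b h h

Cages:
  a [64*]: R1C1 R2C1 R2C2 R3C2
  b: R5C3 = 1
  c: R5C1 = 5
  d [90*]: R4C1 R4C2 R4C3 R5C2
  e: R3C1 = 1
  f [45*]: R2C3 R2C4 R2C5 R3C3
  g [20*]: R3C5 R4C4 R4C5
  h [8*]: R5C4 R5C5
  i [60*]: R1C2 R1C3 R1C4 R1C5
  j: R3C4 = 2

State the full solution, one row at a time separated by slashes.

2 1 4 5 3 / 4 2 5 3 1 / 1 4 3 2 5 / 3 5 2 1 4 / 5 3 1 4 2

E is a freebie, which forces R3C1 = 1.
Cage f has product 45, which forces R3C3 = 3.
Cage j is given, so R3C4 = 2.
Cage c is given, which forces R5C1 = 5.
Cage d needs product 90; hence R5C2 = 3.
Cage b is a single given cell, so R5C3 = 1.
2 is placed in column 4; hence R5C4 = 4.
Row 5 now contains 4, leaving R5C5 = 2.
The 4 cells of cage a must have product 64, leaving R1C1 = 2.
Cage a has product 64, so R2C1 = 4.
Cage a has product 64; hence R2C2 = 2.
Column 3 already has 1; hence R2C3 = 5.
Row 3 now contains 2, leaving R3C2 = 4.
Row 3 already has 4, which forces R3C5 = 5.
The 4 cells of cage d must have product 90, which forces R4C1 = 3.
2 is placed in column 2, so R4C2 = 5.
Column 3 now contains 5; hence R4C3 = 2.
Row 4 now contains 5; hence R4C4 = 1.
1 is placed in row 4, so R4C5 = 4.
Column 2 now contains 5, which forces R1C2 = 1.
Column 3 now contains 5; hence R1C3 = 4.
Cage i has product 60; hence R1C4 = 5.
Cage i has product 60; hence R1C5 = 3.
1 is placed in column 4, leaving R2C4 = 3.
Cage f has product 45; hence R2C5 = 1.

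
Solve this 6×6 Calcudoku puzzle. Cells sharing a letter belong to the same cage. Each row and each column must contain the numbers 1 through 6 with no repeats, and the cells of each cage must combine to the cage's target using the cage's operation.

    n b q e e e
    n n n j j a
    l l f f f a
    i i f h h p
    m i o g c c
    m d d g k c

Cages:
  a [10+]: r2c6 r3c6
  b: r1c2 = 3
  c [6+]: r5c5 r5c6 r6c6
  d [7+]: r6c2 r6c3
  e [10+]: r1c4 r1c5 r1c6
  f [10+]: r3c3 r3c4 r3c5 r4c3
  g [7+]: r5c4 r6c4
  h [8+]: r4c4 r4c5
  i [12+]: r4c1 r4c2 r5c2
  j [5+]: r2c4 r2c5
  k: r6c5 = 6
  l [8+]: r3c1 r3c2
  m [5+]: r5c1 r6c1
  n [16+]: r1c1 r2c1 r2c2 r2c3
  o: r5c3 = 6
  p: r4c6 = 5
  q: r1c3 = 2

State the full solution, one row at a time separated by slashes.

Cage b is given; hence r1c2 = 3.
Cage q is a single given cell, so r1c3 = 2.
P is a freebie, which forces r4c6 = 5.
Cage o is a single given cell, leaving r5c3 = 6.
Cage k is a single given cell, which forces r6c5 = 6.
The two cells of cage h must have sum 8, which forces r4c4 = 6.
Cage h's pair has sum 8; hence r4c5 = 2.
The 3 cells of cage i must have sum 12, which forces r4c1 = 3.
Cage i needs sum 12; hence r4c2 = 4.
Row 4 now contains 4, leaving r4c3 = 1.
Cage i has sum 12, which forces r5c2 = 5.
4 is placed in column 2, which forces r6c2 = 2.
The two cells of cage l must have sum 8; hence r3c1 = 2.
Column 2 already has 2, leaving r3c2 = 6.
6 is placed in row 3, so r3c6 = 4.
4 is placed in column 6; hence r5c6 = 2.
Cage d needs two cells with sum 7, which forces r6c3 = 5.
4 is placed in column 6, leaving r1c6 = 1.
Column 2 now contains 6, leaving r2c2 = 1.
The 4 cells of cage n must have sum 16, so r2c3 = 4.
Row 2 now contains 4; hence r2c4 = 2.
Row 2 now contains 4, leaving r2c5 = 3.
4 is placed in column 6, leaving r2c6 = 6.
Column 3 already has 5, so r3c3 = 3.
3 is placed in column 5, so r5c5 = 1.
Column 6 now contains 1; hence r6c6 = 3.
Cage n has sum 16, leaving r1c1 = 6.
Row 2 already has 6, so r2c1 = 5.
Cage f needs sum 10, leaving r3c4 = 1.
Column 5 already has 1, which forces r3c5 = 5.
Row 5 already has 1, which forces r5c1 = 4.
Cage g needs two cells with sum 7; hence r5c4 = 3.
Cage m needs two cells with sum 5; hence r6c1 = 1.
Row 6 now contains 3, so r6c4 = 4.
4 is placed in column 4, leaving r1c4 = 5.
5 is placed in column 5, leaving r1c5 = 4.

6 3 2 5 4 1 / 5 1 4 2 3 6 / 2 6 3 1 5 4 / 3 4 1 6 2 5 / 4 5 6 3 1 2 / 1 2 5 4 6 3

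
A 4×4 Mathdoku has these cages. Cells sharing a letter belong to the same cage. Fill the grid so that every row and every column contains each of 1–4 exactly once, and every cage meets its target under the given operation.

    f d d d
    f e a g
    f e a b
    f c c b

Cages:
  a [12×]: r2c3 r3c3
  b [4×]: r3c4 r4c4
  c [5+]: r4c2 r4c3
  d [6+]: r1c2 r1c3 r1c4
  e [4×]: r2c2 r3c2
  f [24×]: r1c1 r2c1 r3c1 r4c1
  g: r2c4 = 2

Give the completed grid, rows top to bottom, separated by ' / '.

G is a freebie, so r2c4 = 2.
Row 1 needs a 4, and only r1c1 is open for it.
The only place for 2 in row 3 is r3c1.
Row 3 needs a 3, and only r3c3 is open for it.
3 is placed in column 3, so r2c3 = 4.
4 is placed in row 2, so r2c2 = 1.
Cage e's pair has product 4, so r3c2 = 4.
Row 3 already has 4; hence r3c4 = 1.
Column 2 now contains 4, which forces r4c2 = 3.
Column 4 already has 1, leaving r4c4 = 4.
Column 2 already has 3, leaving r1c2 = 2.
Cage d needs sum 6, leaving r1c3 = 1.
Column 4 already has 1, so r1c4 = 3.
Row 2 already has 1, which forces r2c1 = 3.
Row 4 now contains 3; hence r4c1 = 1.
Cage c needs two cells with sum 5, so r4c3 = 2.

4 2 1 3 / 3 1 4 2 / 2 4 3 1 / 1 3 2 4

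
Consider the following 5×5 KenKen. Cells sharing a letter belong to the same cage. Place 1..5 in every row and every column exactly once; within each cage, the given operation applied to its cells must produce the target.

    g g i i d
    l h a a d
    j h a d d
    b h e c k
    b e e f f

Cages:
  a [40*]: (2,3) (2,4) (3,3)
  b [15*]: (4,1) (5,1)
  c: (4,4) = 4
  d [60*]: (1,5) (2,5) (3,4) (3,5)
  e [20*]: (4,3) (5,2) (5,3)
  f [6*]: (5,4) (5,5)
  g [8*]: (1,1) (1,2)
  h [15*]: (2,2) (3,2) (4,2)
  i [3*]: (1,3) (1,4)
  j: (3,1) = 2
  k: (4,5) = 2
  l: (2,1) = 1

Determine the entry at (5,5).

Cage l is given, leaving (2,1) = 1.
J is a freebie; hence (3,1) = 2.
Cage c is a single given cell, which forces (4,4) = 4.
K is a freebie, which forces (4,5) = 2.
2 is placed in column 5, so (5,5) = 3.
2 is placed in column 1; hence (1,1) = 4.
The two cells of cage g must have product 8, so (1,2) = 2.
The 4 cells of cage d must have product 60, leaving (3,4) = 3.
Cage b needs two cells with product 15, so (4,1) = 3.
Row 5 now contains 3, which forces (5,1) = 5.
Row 5 now contains 3, so (5,4) = 2.
Cage i's pair has product 3; hence (1,3) = 3.
Column 4 now contains 3, leaving (1,4) = 1.
1 is placed in row 1; hence (1,5) = 5.
The 3 cells of cage h must have product 15, so (2,2) = 3.
Cage a has product 40, leaving (2,3) = 2.
Column 4 now contains 2, which forces (2,4) = 5.
Column 5 now contains 5, which forces (2,5) = 4.
The 3 cells of cage a must have product 40, so (3,3) = 4.
Column 5 already has 4; hence (3,5) = 1.
Cage e has product 20; hence (4,3) = 5.
Column 3 now contains 4, which forces (5,3) = 1.
Row 3 already has 1, leaving (3,2) = 5.
Row 4 already has 5, which forces (4,2) = 1.
Row 5 now contains 1, which forces (5,2) = 4.
The full grid is 4 2 3 1 5 / 1 3 2 5 4 / 2 5 4 3 1 / 3 1 5 4 2 / 5 4 1 2 3.

3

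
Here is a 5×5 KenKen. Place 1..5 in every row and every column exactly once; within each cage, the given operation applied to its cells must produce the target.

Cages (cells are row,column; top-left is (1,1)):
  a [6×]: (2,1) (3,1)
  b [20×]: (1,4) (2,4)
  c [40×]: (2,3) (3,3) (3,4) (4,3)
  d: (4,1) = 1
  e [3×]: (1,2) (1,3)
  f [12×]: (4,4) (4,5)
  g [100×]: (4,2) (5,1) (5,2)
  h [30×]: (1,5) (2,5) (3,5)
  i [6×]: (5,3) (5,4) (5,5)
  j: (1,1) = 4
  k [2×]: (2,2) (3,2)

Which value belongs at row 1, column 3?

1

J is a freebie; hence (1,1) = 4.
Row 1 now contains 4, which forces (1,4) = 5.
Column 4 already has 5; hence (2,4) = 4.
Cage d is given, so (4,1) = 1.
The 3 cells of cage g must have product 100, which forces (4,2) = 5.
4 is placed in column 4, leaving (4,4) = 3.
Row 4 already has 3; hence (4,5) = 4.
The 3 cells of cage g must have product 100, so (5,1) = 5.
The 3 cells of cage g must have product 100, which forces (5,2) = 4.
Cage c has product 40, so (2,3) = 5.
Cage c needs product 40, which forces (3,3) = 4.
Cage c needs product 40, which forces (3,4) = 1.
Row 4 now contains 4, leaving (4,3) = 2.
Column 4 now contains 1, leaving (5,4) = 2.
The two cells of cage k must have product 2; hence (2,2) = 1.
Row 3 now contains 1, so (3,2) = 2.
The 3 cells of cage h must have product 30, which forces (3,5) = 5.
Column 2 already has 1, which forces (1,2) = 3.
Cage e needs two cells with product 3, leaving (1,3) = 1.
Row 1 already has 3; hence (1,5) = 2.
Cage a needs two cells with product 6; hence (2,1) = 2.
2 is placed in column 5, leaving (2,5) = 3.
2 is placed in row 3, so (3,1) = 3.
1 is placed in column 3, leaving (5,3) = 3.
Column 5 already has 3, so (5,5) = 1.
Filled in: 4 3 1 5 2 / 2 1 5 4 3 / 3 2 4 1 5 / 1 5 2 3 4 / 5 4 3 2 1.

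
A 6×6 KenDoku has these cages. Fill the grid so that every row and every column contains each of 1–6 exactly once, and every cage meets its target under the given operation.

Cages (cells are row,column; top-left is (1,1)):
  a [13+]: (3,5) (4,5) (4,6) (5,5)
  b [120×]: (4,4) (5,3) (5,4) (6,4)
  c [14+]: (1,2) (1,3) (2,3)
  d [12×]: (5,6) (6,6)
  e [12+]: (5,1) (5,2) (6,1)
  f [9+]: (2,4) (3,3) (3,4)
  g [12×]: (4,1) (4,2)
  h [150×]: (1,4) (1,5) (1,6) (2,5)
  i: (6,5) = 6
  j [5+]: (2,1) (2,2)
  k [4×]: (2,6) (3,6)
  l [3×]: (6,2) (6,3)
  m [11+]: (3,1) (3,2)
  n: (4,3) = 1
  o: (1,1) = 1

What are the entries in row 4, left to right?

2 6 1 3 4 5

Cage o is a single given cell; hence (1,1) = 1.
Cage h has product 150, leaving (2,5) = 5.
Cage n is a single given cell; hence (4,3) = 1.
1 is placed in column 3, leaving (6,3) = 3.
Cage i is given, leaving (6,5) = 6.
3 is placed in row 6, leaving (6,2) = 1.
Row 1 needs a 4, and only (1,2) is open for it.
Cage c has sum 14, so (1,3) = 6.
Cage c has sum 14; hence (2,3) = 4.
Row 2 now contains 4; hence (2,6) = 1.
Column 6 already has 1, so (3,6) = 4.
4 is placed in column 6, so (6,6) = 2.
Cage d's pair has product 12, leaving (5,6) = 6.
Column 6 already has 6; hence (4,6) = 5.
Cage h needs product 150, so (1,4) = 5.
The 4 cells of cage h must have product 150, so (1,5) = 2.
Column 6 already has 5, which forces (1,6) = 3.
Column 4 already has 5, so (3,4) = 1.
1 is placed in row 3; hence (3,5) = 3.
Column 5 now contains 3, so (4,5) = 4.
4 is placed in column 5, so (5,5) = 1.
Column 4 already has 5, which forces (6,4) = 4.
Cage b needs product 120, which forces (5,3) = 5.
Row 6 already has 4, which forces (6,1) = 5.
Cage f has sum 9, leaving (2,4) = 6.
Column 1 now contains 5, leaving (3,1) = 6.
Cage m's pair has sum 11, leaving (3,2) = 5.
Column 3 now contains 5, so (3,3) = 2.
6 is placed in column 1, leaving (4,1) = 2.
Row 4 already has 2; hence (4,2) = 6.
Row 4 already has 2, which forces (4,4) = 3.
Cage e needs sum 12, so (5,1) = 4.
Row 5 already has 5, so (5,2) = 3.
3 is placed in column 4, which forces (5,4) = 2.
2 is placed in column 1, leaving (2,1) = 3.
3 is placed in column 2, leaving (2,2) = 2.
Filled in: 1 4 6 5 2 3 / 3 2 4 6 5 1 / 6 5 2 1 3 4 / 2 6 1 3 4 5 / 4 3 5 2 1 6 / 5 1 3 4 6 2.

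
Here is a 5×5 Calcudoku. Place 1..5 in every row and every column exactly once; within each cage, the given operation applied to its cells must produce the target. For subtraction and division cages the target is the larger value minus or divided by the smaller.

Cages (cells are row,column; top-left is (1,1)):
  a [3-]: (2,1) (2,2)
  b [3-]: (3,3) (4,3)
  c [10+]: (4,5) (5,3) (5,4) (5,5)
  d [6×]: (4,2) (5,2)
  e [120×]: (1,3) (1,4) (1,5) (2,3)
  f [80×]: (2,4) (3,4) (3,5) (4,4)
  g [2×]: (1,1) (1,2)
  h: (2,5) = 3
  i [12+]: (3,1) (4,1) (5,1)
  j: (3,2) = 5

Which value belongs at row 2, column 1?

1

Cage h is given; hence (2,5) = 3.
J is a freebie; hence (3,2) = 5.
In row 3, 3 can only go at (3,1), so (3,1) = 3.
The only place for 3 in row 4 is (4,2).
Column 2 now contains 3, which forces (5,2) = 2.
The two cells of cage g must have product 2; hence (1,1) = 2.
Column 2 already has 2, so (1,2) = 1.
Column 2 now contains 1, which forces (2,2) = 4.
Row 2 now contains 4, so (2,1) = 1.
Cage e needs product 120, so (2,3) = 2.
Row 2 now contains 2, so (2,4) = 5.
The only place for 2 in row 3 is (3,5).
The 4 cells of cage f must have product 80; hence (3,4) = 4.
The 4 cells of cage f must have product 80, leaving (4,4) = 2.
2 is placed in column 5, leaving (4,5) = 1.
The 4 cells of cage c must have sum 10, so (5,5) = 5.
The 4 cells of cage e must have product 120, so (1,3) = 5.
Column 4 already has 4; hence (1,4) = 3.
Column 5 now contains 5, so (1,5) = 4.
Row 3 already has 4; hence (3,3) = 1.
Cage i has sum 12, which forces (4,1) = 5.
1 is placed in row 4, so (4,3) = 4.
Row 5 now contains 5, so (5,1) = 4.
Column 3 now contains 1, which forces (5,3) = 3.
3 is placed in column 4, leaving (5,4) = 1.
Filled in: 2 1 5 3 4 / 1 4 2 5 3 / 3 5 1 4 2 / 5 3 4 2 1 / 4 2 3 1 5.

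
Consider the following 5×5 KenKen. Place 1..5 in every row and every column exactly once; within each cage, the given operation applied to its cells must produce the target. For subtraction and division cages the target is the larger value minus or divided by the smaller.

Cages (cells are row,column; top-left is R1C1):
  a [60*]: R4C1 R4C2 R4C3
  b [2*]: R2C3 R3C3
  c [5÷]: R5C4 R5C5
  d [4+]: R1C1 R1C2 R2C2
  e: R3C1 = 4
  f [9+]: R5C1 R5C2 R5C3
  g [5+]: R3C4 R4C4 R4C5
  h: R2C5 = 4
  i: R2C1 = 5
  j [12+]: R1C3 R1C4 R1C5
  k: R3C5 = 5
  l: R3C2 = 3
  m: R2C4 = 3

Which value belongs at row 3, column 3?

Cage d needs sum 4, so R1C1 = 1.
Cage d needs sum 4; hence R1C2 = 2.
Cage i is given, so R2C1 = 5.
Cage d needs sum 4, which forces R2C2 = 1.
Row 2 now contains 1, leaving R2C3 = 2.
M is a freebie; hence R2C4 = 3.
Cage h is a single given cell, so R2C5 = 4.
Cage e is given, so R3C1 = 4.
L is a freebie, which forces R3C2 = 3.
2 is placed in column 3; hence R3C3 = 1.
Row 3 now contains 1, leaving R3C4 = 2.
Cage k is a single given cell; hence R3C5 = 5.
Column 1 now contains 4; hence R4C1 = 3.
Column 4 already has 3, so R4C4 = 1.
1 is placed in row 4, which forces R4C5 = 2.
Column 1 now contains 3, so R5C1 = 2.
1 is placed in column 4, so R5C4 = 5.
5 is placed in column 5, which forces R5C5 = 1.
Cage j needs sum 12, so R1C3 = 5.
Column 4 now contains 5, so R1C4 = 4.
5 is placed in column 5, leaving R1C5 = 3.
5 is placed in column 3, leaving R4C3 = 4.
5 is placed in row 5, so R5C2 = 4.
The 3 cells of cage f must have sum 9, which forces R5C3 = 3.
Row 4 already has 4, which forces R4C2 = 5.
Filled in: 1 2 5 4 3 / 5 1 2 3 4 / 4 3 1 2 5 / 3 5 4 1 2 / 2 4 3 5 1.

1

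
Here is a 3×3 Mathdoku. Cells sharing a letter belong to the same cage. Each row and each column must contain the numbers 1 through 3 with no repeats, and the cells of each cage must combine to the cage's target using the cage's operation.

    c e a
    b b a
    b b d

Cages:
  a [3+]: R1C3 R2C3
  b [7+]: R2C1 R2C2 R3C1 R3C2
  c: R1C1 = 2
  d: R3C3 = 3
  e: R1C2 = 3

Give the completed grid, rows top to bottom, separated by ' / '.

2 3 1 / 3 1 2 / 1 2 3

Cage c is a single given cell; hence R1C1 = 2.
E is a freebie, leaving R1C2 = 3.
2 is placed in row 1, which forces R1C3 = 1.
Column 3 already has 1; hence R2C3 = 2.
Cage d is a single given cell, leaving R3C3 = 3.
Cage b has sum 7, so R2C1 = 3.
2 is placed in row 2, so R2C2 = 1.
Row 3 already has 3; hence R3C1 = 1.
The 4 cells of cage b must have sum 7; hence R3C2 = 2.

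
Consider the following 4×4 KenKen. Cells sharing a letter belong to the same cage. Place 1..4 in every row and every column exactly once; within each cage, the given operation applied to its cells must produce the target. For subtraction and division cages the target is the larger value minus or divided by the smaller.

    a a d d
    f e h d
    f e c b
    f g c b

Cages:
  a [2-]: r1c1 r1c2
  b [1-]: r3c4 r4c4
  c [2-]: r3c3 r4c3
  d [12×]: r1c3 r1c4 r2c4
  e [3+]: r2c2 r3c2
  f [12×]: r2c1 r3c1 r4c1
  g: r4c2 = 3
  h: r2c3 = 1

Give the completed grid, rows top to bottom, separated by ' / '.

2 4 3 1 / 3 2 1 4 / 4 1 2 3 / 1 3 4 2

Cage h is a single given cell; hence r2c3 = 1.
G is a freebie, leaving r4c2 = 3.
Row 2 now contains 1; hence r2c2 = 2.
The two cells of cage e must have sum 3, leaving r3c2 = 1.
Cage a needs two cells with difference 2, leaving r1c1 = 2.
Column 2 now contains 1, leaving r1c2 = 4.
Row 1 already has 4, which forces r1c3 = 3.
Cage d has product 12; hence r1c4 = 1.
Cage f has product 12; hence r4c1 = 1.
The 3 cells of cage d must have product 12, leaving r2c4 = 4.
The two cells of cage b must have difference 1, leaving r3c4 = 3.
Column 4 already has 4; hence r4c4 = 2.
Row 2 now contains 4; hence r2c1 = 3.
Row 3 now contains 3, which forces r3c1 = 4.
Cage c needs two cells with difference 2, so r3c3 = 2.
Row 4 now contains 2; hence r4c3 = 4.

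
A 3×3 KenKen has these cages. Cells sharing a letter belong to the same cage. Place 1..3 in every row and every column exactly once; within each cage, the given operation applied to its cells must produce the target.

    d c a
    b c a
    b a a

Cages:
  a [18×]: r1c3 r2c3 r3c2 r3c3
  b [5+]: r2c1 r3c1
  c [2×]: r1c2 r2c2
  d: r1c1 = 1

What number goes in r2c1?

3

Cage d is given, which forces r1c1 = 1.
Row 1 already has 1, which forces r1c2 = 2.
Row 1 already has 2, so r1c3 = 3.
Column 2 already has 2, leaving r2c2 = 1.
Row 2 now contains 1; hence r2c3 = 2.
The 4 cells of cage a must have product 18, which forces r3c2 = 3.
Column 3 now contains 2, so r3c3 = 1.
Row 2 now contains 2; hence r2c1 = 3.
3 is placed in row 3; hence r3c1 = 2.
The full grid is 1 2 3 / 3 1 2 / 2 3 1.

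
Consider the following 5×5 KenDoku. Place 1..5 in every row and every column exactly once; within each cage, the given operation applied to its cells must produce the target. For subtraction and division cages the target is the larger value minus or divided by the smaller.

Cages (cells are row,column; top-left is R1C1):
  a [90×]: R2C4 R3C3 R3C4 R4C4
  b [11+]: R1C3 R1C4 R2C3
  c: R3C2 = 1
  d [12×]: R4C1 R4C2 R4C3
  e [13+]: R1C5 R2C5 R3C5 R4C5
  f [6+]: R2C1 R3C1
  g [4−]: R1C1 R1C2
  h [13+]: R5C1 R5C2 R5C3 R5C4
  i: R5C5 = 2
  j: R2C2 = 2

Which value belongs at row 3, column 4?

5

Cage j is a single given cell, so R2C2 = 2.
Cage c is given, so R3C2 = 1.
Cage a needs product 90, so R3C3 = 3.
Cage i is a single given cell, which forces R5C5 = 2.
Cage g's pair has difference 4, so R1C1 = 1.
Column 2 already has 1; hence R1C2 = 5.
1 is placed in column 1, leaving R2C1 = 4.
4 is placed in row 2, leaving R2C3 = 5.
5 is placed in row 2; hence R2C4 = 3.
Row 2 already has 3, which forces R2C5 = 1.
4 is placed in column 1; hence R4C1 = 3.
Row 4 now contains 3; hence R4C2 = 4.
Row 4 already has 4, leaving R4C3 = 1.
Row 4 already has 4, so R4C5 = 5.
Column 1 already has 3, leaving R5C1 = 5.
Column 2 already has 4, leaving R5C2 = 3.
Column 3 already has 1, leaving R5C3 = 4.
Row 5 now contains 4, leaving R5C4 = 1.
Column 3 now contains 4, leaving R1C3 = 2.
Cage b has sum 11, which forces R1C4 = 4.
The 4 cells of cage e must have sum 13, so R1C5 = 3.
Column 1 already has 5, leaving R3C1 = 2.
The 4 cells of cage a must have product 90, which forces R3C4 = 5.
Column 5 already has 5, leaving R3C5 = 4.
Row 4 already has 5, so R4C4 = 2.
Filled in: 1 5 2 4 3 / 4 2 5 3 1 / 2 1 3 5 4 / 3 4 1 2 5 / 5 3 4 1 2.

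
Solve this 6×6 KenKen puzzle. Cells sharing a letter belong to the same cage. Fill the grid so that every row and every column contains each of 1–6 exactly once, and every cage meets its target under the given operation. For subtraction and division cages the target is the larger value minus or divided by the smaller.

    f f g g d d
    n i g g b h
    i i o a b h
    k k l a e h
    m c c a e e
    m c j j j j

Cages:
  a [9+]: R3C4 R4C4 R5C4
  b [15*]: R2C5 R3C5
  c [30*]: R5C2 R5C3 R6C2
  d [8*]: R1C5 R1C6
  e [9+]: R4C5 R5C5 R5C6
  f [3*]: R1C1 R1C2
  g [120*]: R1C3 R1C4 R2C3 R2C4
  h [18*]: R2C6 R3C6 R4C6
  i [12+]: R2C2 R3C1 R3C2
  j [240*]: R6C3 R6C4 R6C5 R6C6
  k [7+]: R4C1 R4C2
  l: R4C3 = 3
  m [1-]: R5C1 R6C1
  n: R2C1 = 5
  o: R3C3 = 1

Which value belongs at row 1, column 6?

4

Cage n is given, leaving R2C1 = 5.
Row 2 now contains 5, leaving R2C5 = 3.
Cage o is a single given cell; hence R3C3 = 1.
Column 5 already has 3, so R3C5 = 5.
L is a freebie; hence R4C3 = 3.
Cage h needs product 18, so R3C6 = 3.
Row 4 needs a 5, and only R4C2 is open for it.
Cage k's pair has sum 7, which forces R4C1 = 2.
Cage c has product 30; hence R5C3 = 5.
Cage g needs product 120, so R1C4 = 5.
Cage j needs product 240, so R6C6 = 5.
The only place for 6 in row 1 is R1C3.
Column 3 already has 6; hence R2C3 = 4.
The 4 cells of cage g must have product 120, leaving R2C4 = 1.
1 is placed in row 2, leaving R2C6 = 6.
Column 6 now contains 6, which forces R4C6 = 1.
Column 3 now contains 4; hence R6C3 = 2.
Row 2 now contains 6; hence R2C2 = 2.
Cage a needs sum 9, so R3C4 = 2.
The 3 cells of cage a must have sum 9; hence R4C4 = 4.
Row 4 already has 4, leaving R4C5 = 6.
The 3 cells of cage a must have sum 9, so R5C4 = 3.
The 3 cells of cage e must have sum 9, leaving R5C5 = 1.
Column 4 already has 4; hence R6C4 = 6.
Column 5 already has 6, leaving R6C5 = 4.
Column 5 already has 4, so R1C5 = 2.
Cage d's pair has product 8, leaving R1C6 = 4.
Row 5 now contains 3; hence R5C1 = 4.
Row 5 already has 1; hence R5C2 = 6.
Cage e needs sum 9; hence R5C6 = 2.
4 is placed in row 6; hence R6C1 = 3.
Cage c has product 30, so R6C2 = 1.
3 is placed in column 1, which forces R1C1 = 1.
Column 2 already has 1, so R1C2 = 3.
4 is placed in column 1, which forces R3C1 = 6.
Column 2 now contains 6, leaving R3C2 = 4.
Filled in: 1 3 6 5 2 4 / 5 2 4 1 3 6 / 6 4 1 2 5 3 / 2 5 3 4 6 1 / 4 6 5 3 1 2 / 3 1 2 6 4 5.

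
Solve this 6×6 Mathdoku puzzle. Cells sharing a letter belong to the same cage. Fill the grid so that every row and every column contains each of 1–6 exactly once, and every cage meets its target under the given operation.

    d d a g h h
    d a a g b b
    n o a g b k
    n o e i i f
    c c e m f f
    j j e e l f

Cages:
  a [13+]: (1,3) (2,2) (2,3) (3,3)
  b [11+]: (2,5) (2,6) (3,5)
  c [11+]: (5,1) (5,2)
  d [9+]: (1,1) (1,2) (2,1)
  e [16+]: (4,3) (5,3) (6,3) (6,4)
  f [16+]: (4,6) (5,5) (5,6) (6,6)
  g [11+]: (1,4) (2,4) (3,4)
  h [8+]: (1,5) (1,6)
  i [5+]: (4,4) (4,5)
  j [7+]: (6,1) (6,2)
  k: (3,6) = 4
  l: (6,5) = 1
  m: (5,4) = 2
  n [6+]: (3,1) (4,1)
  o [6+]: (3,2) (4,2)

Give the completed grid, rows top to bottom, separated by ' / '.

Cage k is a single given cell, leaving (3,6) = 4.
Cage m is a single given cell, leaving (5,4) = 2.
Cage l is a single given cell, leaving (6,5) = 1.
The only place for 5 in column 4 is (6,4).
In column 4, 3 can only go at (4,4), so (4,4) = 3.
Cage i needs two cells with sum 5, which forces (4,5) = 2.
The 4 cells of cage f must have sum 16; hence (4,6) = 5.
Cage f needs sum 16; hence (5,5) = 4.
Cage f needs sum 16, so (5,6) = 1.
Cage f has sum 16, leaving (6,6) = 6.
The 4 cells of cage e must have sum 16; hence (4,3) = 6.
Row 5 already has 1, leaving (5,3) = 3.
6 is placed in row 6, which forces (6,3) = 2.
The 4 cells of cage a must have sum 13, which forces (2,2) = 3.
Row 2 now contains 3, leaving (2,6) = 2.
Column 2 now contains 3, so (6,2) = 4.
Cage h needs two cells with sum 8; hence (1,5) = 5.
Column 6 already has 2, which forces (1,6) = 3.
The 3 cells of cage b must have sum 11, so (2,5) = 6.
Cage o needs two cells with sum 6, which forces (3,2) = 5.
Row 3 now contains 5, so (3,3) = 1.
Row 3 already has 1, so (3,4) = 6.
Cage b needs sum 11, which forces (3,5) = 3.
Column 2 already has 4, leaving (4,2) = 1.
Column 2 now contains 5; hence (5,2) = 6.
4 is placed in row 6; hence (6,1) = 3.
Cage d has sum 9; hence (1,1) = 6.
Column 2 already has 6, which forces (1,2) = 2.
1 is placed in column 3; hence (1,3) = 4.
4 is placed in row 1; hence (1,4) = 1.
The 3 cells of cage d must have sum 9, leaving (2,1) = 1.
The 4 cells of cage a must have sum 13, which forces (2,3) = 5.
1 is placed in column 4, leaving (2,4) = 4.
Row 3 now contains 5, which forces (3,1) = 2.
Row 4 already has 1, which forces (4,1) = 4.
Row 5 now contains 6, leaving (5,1) = 5.

6 2 4 1 5 3 / 1 3 5 4 6 2 / 2 5 1 6 3 4 / 4 1 6 3 2 5 / 5 6 3 2 4 1 / 3 4 2 5 1 6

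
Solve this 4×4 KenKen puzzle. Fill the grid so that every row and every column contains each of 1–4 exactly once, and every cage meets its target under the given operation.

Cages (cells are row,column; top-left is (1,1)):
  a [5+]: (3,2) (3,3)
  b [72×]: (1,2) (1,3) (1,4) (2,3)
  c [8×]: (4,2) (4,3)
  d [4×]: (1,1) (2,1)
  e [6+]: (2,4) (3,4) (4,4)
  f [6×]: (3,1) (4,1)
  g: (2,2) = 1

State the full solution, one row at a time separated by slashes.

1 3 2 4 / 4 1 3 2 / 2 4 1 3 / 3 2 4 1

Cage g is given, which forces (2,2) = 1.
Cage b has product 72, leaving (2,3) = 3.
Row 2 now contains 3, leaving (2,4) = 2.
The two cells of cage d must have product 4; hence (1,1) = 1.
1 is placed in row 2, so (2,1) = 4.
In row 3, 4 can only go at (3,2), so (3,2) = 4.
The two cells of cage a must have sum 5; hence (3,3) = 1.
1 is placed in row 3, leaving (3,4) = 3.
Column 2 now contains 4; hence (4,2) = 2.
Cage c needs two cells with product 8, so (4,3) = 4.
3 is placed in column 4, which forces (4,4) = 1.
2 is placed in column 2, so (1,2) = 3.
Column 3 now contains 4, so (1,3) = 2.
3 is placed in column 4, leaving (1,4) = 4.
Row 3 already has 3, so (3,1) = 2.
2 is placed in row 4, which forces (4,1) = 3.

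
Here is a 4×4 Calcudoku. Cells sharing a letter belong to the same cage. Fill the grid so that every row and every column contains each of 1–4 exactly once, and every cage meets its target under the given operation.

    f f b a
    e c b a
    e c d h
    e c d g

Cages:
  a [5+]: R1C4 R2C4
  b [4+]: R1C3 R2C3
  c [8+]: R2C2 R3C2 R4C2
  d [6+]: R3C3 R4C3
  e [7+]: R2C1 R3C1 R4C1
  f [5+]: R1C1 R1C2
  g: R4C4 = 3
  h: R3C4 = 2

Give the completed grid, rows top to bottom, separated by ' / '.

Cage h is given, leaving R3C4 = 2.
G is a freebie; hence R4C4 = 3.
Row 3 already has 2, which forces R3C3 = 4.
The two cells of cage d must have sum 6; hence R4C3 = 2.
Cage e has sum 7; hence R2C1 = 2.
4 is placed in row 3, leaving R3C1 = 1.
1 is placed in row 3, which forces R3C2 = 3.
Cage e has sum 7, which forces R4C1 = 4.
4 is placed in row 4, so R4C2 = 1.
4 is placed in column 1, leaving R1C1 = 3.
Cage f's pair has sum 5, so R1C2 = 2.
3 is placed in row 1; hence R1C3 = 1.
Row 1 now contains 1; hence R1C4 = 4.
Column 2 now contains 1, so R2C2 = 4.
Column 3 already has 1, which forces R2C3 = 3.
Column 4 now contains 4; hence R2C4 = 1.

3 2 1 4 / 2 4 3 1 / 1 3 4 2 / 4 1 2 3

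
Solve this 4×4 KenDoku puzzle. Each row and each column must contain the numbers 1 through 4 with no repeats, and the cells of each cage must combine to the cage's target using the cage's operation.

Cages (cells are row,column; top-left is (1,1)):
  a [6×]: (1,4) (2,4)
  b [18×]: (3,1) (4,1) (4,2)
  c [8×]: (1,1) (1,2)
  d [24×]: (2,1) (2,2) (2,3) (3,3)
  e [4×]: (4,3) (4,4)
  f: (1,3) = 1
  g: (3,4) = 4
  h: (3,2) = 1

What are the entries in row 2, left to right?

Cage f is given; hence (1,3) = 1.
The 3 cells of cage b must have product 18; hence (3,1) = 3.
Cage h is a single given cell, which forces (3,2) = 1.
Cage g is given; hence (3,4) = 4.
Cage b has product 18, which forces (4,1) = 2.
Cage b has product 18, leaving (4,2) = 3.
Column 3 now contains 1, which forces (4,3) = 4.
Column 4 now contains 4; hence (4,4) = 1.
2 is placed in column 1, which forces (1,1) = 4.
Cage c's pair has product 8, so (1,2) = 2.
Row 1 now contains 2, which forces (1,4) = 3.
Cage d has product 24, which forces (2,1) = 1.
The 4 cells of cage d must have product 24; hence (2,2) = 4.
Cage d has product 24; hence (2,3) = 3.
Column 4 already has 3, leaving (2,4) = 2.
Row 3 already has 4, so (3,3) = 2.
Completed grid: 4 2 1 3 / 1 4 3 2 / 3 1 2 4 / 2 3 4 1.

1 4 3 2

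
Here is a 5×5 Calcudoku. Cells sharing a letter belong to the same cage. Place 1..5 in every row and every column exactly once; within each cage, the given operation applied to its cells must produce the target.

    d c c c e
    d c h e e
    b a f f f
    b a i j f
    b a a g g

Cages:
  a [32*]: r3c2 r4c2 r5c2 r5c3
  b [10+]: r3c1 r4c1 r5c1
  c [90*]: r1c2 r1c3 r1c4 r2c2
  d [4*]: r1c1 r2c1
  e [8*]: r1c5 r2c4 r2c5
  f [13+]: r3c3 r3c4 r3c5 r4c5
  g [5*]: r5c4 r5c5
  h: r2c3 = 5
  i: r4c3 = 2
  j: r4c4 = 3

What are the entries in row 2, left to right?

1 3 5 4 2

Cage c has product 90, which forces r2c2 = 3.
Cage h is a single given cell, so r2c3 = 5.
Cage i is a single given cell, leaving r4c3 = 2.
J is a freebie, leaving r4c4 = 3.
Cage a has product 32; hence r5c3 = 4.
Column 3 already has 2, which forces r1c3 = 3.
3 is placed in column 3, which forces r3c3 = 1.
The only place for 3 in row 5 is r5c1.
Cage b has sum 10, so r3c1 = 2.
Row 3 already has 2, which forces r3c2 = 4.
4 is placed in row 3, so r3c4 = 5.
Row 3 already has 2; hence r3c5 = 3.
Cage b has sum 10; hence r4c1 = 5.
Column 2 now contains 4, so r4c2 = 1.
Row 4 now contains 5, leaving r4c5 = 4.
Column 2 now contains 1, leaving r5c2 = 2.
5 is placed in column 4; hence r5c4 = 1.
1 is placed in row 5; hence r5c5 = 5.
Column 2 now contains 2, leaving r1c2 = 5.
5 is placed in column 4, leaving r1c4 = 2.
Row 1 now contains 2, leaving r1c5 = 1.
Cage e has product 8, which forces r2c4 = 4.
Column 5 now contains 1, which forces r2c5 = 2.
Row 1 now contains 1, so r1c1 = 4.
4 is placed in row 2, which forces r2c1 = 1.
Filled in: 4 5 3 2 1 / 1 3 5 4 2 / 2 4 1 5 3 / 5 1 2 3 4 / 3 2 4 1 5.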